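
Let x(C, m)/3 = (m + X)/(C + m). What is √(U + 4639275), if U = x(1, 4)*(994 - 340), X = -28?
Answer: 3*√12860715/5 ≈ 2151.7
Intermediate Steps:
x(C, m) = 3*(-28 + m)/(C + m) (x(C, m) = 3*((m - 28)/(C + m)) = 3*((-28 + m)/(C + m)) = 3*(-28 + m)/(C + m))
U = -47088/5 (U = (3*(-28 + 4)/(1 + 4))*(994 - 340) = (3*(-24)/5)*654 = (3*(⅕)*(-24))*654 = -72/5*654 = -47088/5 ≈ -9417.6)
√(U + 4639275) = √(-47088/5 + 4639275) = √(23149287/5) = 3*√12860715/5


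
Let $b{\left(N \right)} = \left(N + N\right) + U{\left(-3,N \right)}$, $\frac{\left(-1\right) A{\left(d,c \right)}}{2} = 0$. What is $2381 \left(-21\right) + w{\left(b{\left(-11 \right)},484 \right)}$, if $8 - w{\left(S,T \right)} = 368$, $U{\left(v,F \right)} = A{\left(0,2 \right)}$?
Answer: $-50361$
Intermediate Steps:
$A{\left(d,c \right)} = 0$ ($A{\left(d,c \right)} = \left(-2\right) 0 = 0$)
$U{\left(v,F \right)} = 0$
$b{\left(N \right)} = 2 N$ ($b{\left(N \right)} = \left(N + N\right) + 0 = 2 N + 0 = 2 N$)
$w{\left(S,T \right)} = -360$ ($w{\left(S,T \right)} = 8 - 368 = -360$)
$2381 \left(-21\right) + w{\left(b{\left(-11 \right)},484 \right)} = 2381 \left(-21\right) - 360 = -50001 - 360 = -50361$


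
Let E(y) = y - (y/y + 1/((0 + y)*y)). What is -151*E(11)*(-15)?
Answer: 2738385/121 ≈ 22631.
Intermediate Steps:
E(y) = -1 + y - 1/y² (E(y) = y - (1 + 1/(y*y)) = y - (1 + y⁻²) = y + (-1 - 1/y²) = -1 + y - 1/y²)
-151*E(11)*(-15) = -151*(-1 + 11 - 1/11²)*(-15) = -151*(-1 + 11 - 1*1/121)*(-15) = -151*(-1 + 11 - 1/121)*(-15) = -151*1209/121*(-15) = -182559/121*(-15) = 2738385/121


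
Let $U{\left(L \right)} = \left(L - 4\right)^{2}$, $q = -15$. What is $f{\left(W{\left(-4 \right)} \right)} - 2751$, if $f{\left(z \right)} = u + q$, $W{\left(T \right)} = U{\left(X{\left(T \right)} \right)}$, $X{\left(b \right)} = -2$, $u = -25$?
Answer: $-2791$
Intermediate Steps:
$U{\left(L \right)} = \left(-4 + L\right)^{2}$
$W{\left(T \right)} = 36$ ($W{\left(T \right)} = \left(-4 - 2\right)^{2} = \left(-6\right)^{2} = 36$)
$f{\left(z \right)} = -40$ ($f{\left(z \right)} = -25 - 15 = -40$)
$f{\left(W{\left(-4 \right)} \right)} - 2751 = -40 - 2751 = -2791$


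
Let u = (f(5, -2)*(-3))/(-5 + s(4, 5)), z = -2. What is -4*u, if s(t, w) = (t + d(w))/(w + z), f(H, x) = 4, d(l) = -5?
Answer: -9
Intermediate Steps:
s(t, w) = (-5 + t)/(-2 + w) (s(t, w) = (t - 5)/(w - 2) = (-5 + t)/(-2 + w))
u = 9/4 (u = (4*(-3))/(-5 + (-5 + 4)/(-2 + 5)) = -12/(-5 - 1/3) = -12/(-16/3) = -12*(-3/16) = 9/4 ≈ 2.2500)
-4*u = -4*9/4 = -9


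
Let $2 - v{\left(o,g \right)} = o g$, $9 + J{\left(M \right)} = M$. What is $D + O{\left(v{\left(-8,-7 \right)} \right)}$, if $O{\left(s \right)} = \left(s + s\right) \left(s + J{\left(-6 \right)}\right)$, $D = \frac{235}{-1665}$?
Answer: $\frac{2481469}{333} \approx 7451.9$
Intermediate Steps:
$D = - \frac{47}{333}$ ($D = 235 \left(- \frac{1}{1665}\right) = - \frac{47}{333} \approx -0.14114$)
$J{\left(M \right)} = -9 + M$
$v{\left(o,g \right)} = 2 - g o$ ($v{\left(o,g \right)} = 2 - o g = 2 - g o$)
$O{\left(s \right)} = 2 s \left(-15 + s\right)$ ($O{\left(s \right)} = \left(s + s\right) \left(s - 15\right) = 2 s \left(s - 15\right) = 2 s \left(-15 + s\right)$)
$D + O{\left(v{\left(-8,-7 \right)} \right)} = - \frac{47}{333} + 2 \left(2 - \left(-7\right) \left(-8\right)\right) \left(-15 + \left(2 - \left(-7\right) \left(-8\right)\right)\right) = - \frac{47}{333} + 2 \left(2 - 56\right) \left(-15 + \left(2 - 56\right)\right) = - \frac{47}{333} + 2 \left(-54\right) \left(-15 - 54\right) = - \frac{47}{333} + 2 \left(-54\right) \left(-69\right) = - \frac{47}{333} + 7452 = \frac{2481469}{333}$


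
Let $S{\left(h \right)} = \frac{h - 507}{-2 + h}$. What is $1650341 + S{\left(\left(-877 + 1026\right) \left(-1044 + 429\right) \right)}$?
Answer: $\frac{151232390359}{91637} \approx 1.6503 \cdot 10^{6}$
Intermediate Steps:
$S{\left(h \right)} = \frac{-507 + h}{-2 + h}$
$1650341 + S{\left(\left(-877 + 1026\right) \left(-1044 + 429\right) \right)} = 1650341 + \frac{-507 + \left(-877 + 1026\right) \left(-1044 + 429\right)}{-2 + \left(-877 + 1026\right) \left(-1044 + 429\right)} = 1650341 + \frac{-507 + 149 \left(-615\right)}{-2 + 149 \left(-615\right)} = 1650341 + \frac{-507 - 91635}{-2 - 91635} = 1650341 + \frac{1}{-91637} \left(-92142\right) = 1650341 - - \frac{92142}{91637} = 1650341 + \frac{92142}{91637} = \frac{151232390359}{91637}$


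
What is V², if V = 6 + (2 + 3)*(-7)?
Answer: 841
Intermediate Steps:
V = -29 (V = 6 + 5*(-7) = 6 - 35 = -29)
V² = (-29)² = 841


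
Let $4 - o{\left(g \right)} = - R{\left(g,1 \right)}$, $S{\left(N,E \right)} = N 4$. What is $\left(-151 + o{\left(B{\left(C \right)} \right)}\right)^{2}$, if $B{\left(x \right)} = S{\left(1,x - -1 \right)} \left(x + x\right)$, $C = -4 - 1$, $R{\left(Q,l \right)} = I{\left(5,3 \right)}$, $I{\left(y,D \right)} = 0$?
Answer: $21609$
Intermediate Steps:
$R{\left(Q,l \right)} = 0$
$C = -5$ ($C = -4 - 1 = -5$)
$S{\left(N,E \right)} = 4 N$
$B{\left(x \right)} = 8 x$ ($B{\left(x \right)} = 4 \cdot 1 \left(x + x\right) = 4 \cdot 2 x = 8 x$)
$o{\left(g \right)} = 4$ ($o{\left(g \right)} = 4 - \left(-1\right) 0 = 4 - 0 = 4 + 0 = 4$)
$\left(-151 + o{\left(B{\left(C \right)} \right)}\right)^{2} = \left(-151 + 4\right)^{2} = \left(-147\right)^{2} = 21609$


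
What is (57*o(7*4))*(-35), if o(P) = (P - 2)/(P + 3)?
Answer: -51870/31 ≈ -1673.2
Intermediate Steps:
o(P) = (-2 + P)/(3 + P)
(57*o(7*4))*(-35) = (57*((-2 + 7*4)/(3 + 7*4)))*(-35) = (57*((-2 + 28)/(3 + 28)))*(-35) = (57*(26/31))*(-35) = (1482/31)*(-35) = -51870/31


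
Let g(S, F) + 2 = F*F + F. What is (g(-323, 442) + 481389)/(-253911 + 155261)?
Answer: -677193/98650 ≈ -6.8646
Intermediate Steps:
g(S, F) = -2 + F + F**2 (g(S, F) = -2 + (F*F + F) = -2 + (F**2 + F) = -2 + (F + F**2) = -2 + F + F**2)
(g(-323, 442) + 481389)/(-253911 + 155261) = ((-2 + 442 + 442**2) + 481389)/(-253911 + 155261) = ((-2 + 442 + 195364) + 481389)/(-98650) = (195804 + 481389)*(-1/98650) = 677193*(-1/98650) = -677193/98650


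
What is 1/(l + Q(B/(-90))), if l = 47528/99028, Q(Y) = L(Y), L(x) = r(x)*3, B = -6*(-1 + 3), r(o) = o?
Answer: 123785/108924 ≈ 1.1364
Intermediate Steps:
B = -12 (B = -6*2 = -12)
L(x) = 3*x (L(x) = x*3 = 3*x)
Q(Y) = 3*Y
l = 11882/24757 (l = 47528*(1/99028) = 11882/24757 ≈ 0.47995)
1/(l + Q(B/(-90))) = 1/(11882/24757 + 3*(-12/(-90))) = 1/(11882/24757 + 3*(-12*(-1/90))) = 1/(11882/24757 + 3*(2/15)) = 1/(11882/24757 + ⅖) = 1/(108924/123785) = 123785/108924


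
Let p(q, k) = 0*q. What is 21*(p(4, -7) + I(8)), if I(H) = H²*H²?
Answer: 86016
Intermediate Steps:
p(q, k) = 0
I(H) = H⁴
21*(p(4, -7) + I(8)) = 21*(0 + 8⁴) = 21*(0 + 4096) = 21*4096 = 86016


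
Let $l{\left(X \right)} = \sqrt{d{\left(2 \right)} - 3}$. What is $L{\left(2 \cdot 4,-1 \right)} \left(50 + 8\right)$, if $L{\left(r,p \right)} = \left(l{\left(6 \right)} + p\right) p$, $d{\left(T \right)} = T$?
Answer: $58 - 58 i \approx 58.0 - 58.0 i$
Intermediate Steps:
$l{\left(X \right)} = i$ ($l{\left(X \right)} = \sqrt{2 - 3} = \sqrt{-1} = i$)
$L{\left(r,p \right)} = p \left(i + p\right)$ ($L{\left(r,p \right)} = \left(i + p\right) p = p \left(i + p\right)$)
$L{\left(2 \cdot 4,-1 \right)} \left(50 + 8\right) = - (i - 1) \left(50 + 8\right) = - (-1 + i) 58 = \left(1 - i\right) 58 = 58 - 58 i$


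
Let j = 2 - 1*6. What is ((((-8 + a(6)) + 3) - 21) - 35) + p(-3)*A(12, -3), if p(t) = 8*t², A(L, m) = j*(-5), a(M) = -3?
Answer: 1376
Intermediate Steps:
j = -4 (j = 2 - 6 = -4)
A(L, m) = 20 (A(L, m) = -4*(-5) = 20)
((((-8 + a(6)) + 3) - 21) - 35) + p(-3)*A(12, -3) = ((((-8 - 3) + 3) - 21) - 35) + (8*(-3)²)*20 = (((-11 + 3) - 21) - 35) + (8*9)*20 = ((-8 - 21) - 35) + 72*20 = (-29 - 35) + 1440 = -64 + 1440 = 1376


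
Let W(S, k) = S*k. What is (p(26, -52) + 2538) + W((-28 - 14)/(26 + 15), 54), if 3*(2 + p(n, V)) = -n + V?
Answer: 100642/41 ≈ 2454.7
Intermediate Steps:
p(n, V) = -2 - n/3 + V/3 (p(n, V) = -2 + (-n + V)/3 = -2 + (V - n)/3 = -2 + (-n/3 + V/3) = -2 - n/3 + V/3)
(p(26, -52) + 2538) + W((-28 - 14)/(26 + 15), 54) = ((-2 - ⅓*26 + (⅓)*(-52)) + 2538) + ((-28 - 14)/(26 + 15))*54 = ((-2 - 26/3 - 52/3) + 2538) - 42/41*54 = (-28 + 2538) - 42*1/41*54 = 2510 - 42/41*54 = 2510 - 2268/41 = 100642/41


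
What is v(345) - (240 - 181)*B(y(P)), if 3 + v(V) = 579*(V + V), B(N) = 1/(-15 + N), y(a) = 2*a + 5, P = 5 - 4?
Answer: 3196115/8 ≈ 3.9951e+5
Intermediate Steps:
P = 1
y(a) = 5 + 2*a
v(V) = -3 + 1158*V (v(V) = -3 + 579*(V + V) = -3 + 579*(2*V) = -3 + 1158*V)
v(345) - (240 - 181)*B(y(P)) = (-3 + 1158*345) - (240 - 181)/(-15 + (5 + 2*1)) = (-3 + 399510) - 59/(-15 + (5 + 2)) = 399507 - 59/(-15 + 7) = 399507 - 59/(-8) = 399507 - 59*(-1)/8 = 399507 - 1*(-59/8) = 399507 + 59/8 = 3196115/8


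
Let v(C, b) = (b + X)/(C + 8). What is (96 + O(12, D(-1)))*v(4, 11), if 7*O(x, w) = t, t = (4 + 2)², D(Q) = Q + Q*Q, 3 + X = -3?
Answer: 295/7 ≈ 42.143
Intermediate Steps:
X = -6 (X = -3 - 3 = -6)
D(Q) = Q + Q²
v(C, b) = (-6 + b)/(8 + C) (v(C, b) = (b - 6)/(C + 8) = (-6 + b)/(8 + C))
t = 36 (t = 6² = 36)
O(x, w) = 36/7 (O(x, w) = (⅐)*36 = 36/7)
(96 + O(12, D(-1)))*v(4, 11) = (96 + 36/7)*((-6 + 11)/(8 + 4)) = 708*(5/12)/7 = 708*((1/12)*5)/7 = (708/7)*(5/12) = 295/7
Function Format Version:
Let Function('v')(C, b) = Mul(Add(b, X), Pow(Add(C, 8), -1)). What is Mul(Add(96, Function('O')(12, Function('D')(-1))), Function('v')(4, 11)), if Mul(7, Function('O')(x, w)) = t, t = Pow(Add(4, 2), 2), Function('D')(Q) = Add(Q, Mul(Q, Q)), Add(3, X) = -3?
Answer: Rational(295, 7) ≈ 42.143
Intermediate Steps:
X = -6 (X = Add(-3, -3) = -6)
Function('D')(Q) = Add(Q, Pow(Q, 2))
Function('v')(C, b) = Mul(Pow(Add(8, C), -1), Add(-6, b)) (Function('v')(C, b) = Mul(Add(b, -6), Pow(Add(C, 8), -1)) = Mul(Add(-6, b), Pow(Add(8, C), -1)) = Mul(Pow(Add(8, C), -1), Add(-6, b)))
t = 36 (t = Pow(6, 2) = 36)
Function('O')(x, w) = Rational(36, 7) (Function('O')(x, w) = Mul(Rational(1, 7), 36) = Rational(36, 7))
Mul(Add(96, Function('O')(12, Function('D')(-1))), Function('v')(4, 11)) = Mul(Add(96, Rational(36, 7)), Mul(Pow(Add(8, 4), -1), Add(-6, 11))) = Mul(Rational(708, 7), Mul(Pow(12, -1), 5)) = Mul(Rational(708, 7), Mul(Rational(1, 12), 5)) = Mul(Rational(708, 7), Rational(5, 12)) = Rational(295, 7)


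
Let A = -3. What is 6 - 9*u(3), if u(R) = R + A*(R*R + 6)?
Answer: 384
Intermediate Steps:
u(R) = -18 + R - 3*R² (u(R) = R - 3*(R*R + 6) = R - 3*(R² + 6) = R - 3*(6 + R²) = R + (-18 - 3*R²) = -18 + R - 3*R²)
6 - 9*u(3) = 6 - 9*(-18 + 3 - 3*3²) = 6 - 9*(-18 + 3 - 3*9) = 6 - 9*(-18 + 3 - 27) = 6 - 9*(-42) = 6 + 378 = 384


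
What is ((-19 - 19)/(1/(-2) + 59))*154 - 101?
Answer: -23521/117 ≈ -201.03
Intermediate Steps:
((-19 - 19)/(1/(-2) + 59))*154 - 101 = -38/(-1/2 + 59)*154 - 101 = -38/117/2*154 - 101 = -38*2/117*154 - 101 = -76/117*154 - 101 = -11704/117 - 101 = -23521/117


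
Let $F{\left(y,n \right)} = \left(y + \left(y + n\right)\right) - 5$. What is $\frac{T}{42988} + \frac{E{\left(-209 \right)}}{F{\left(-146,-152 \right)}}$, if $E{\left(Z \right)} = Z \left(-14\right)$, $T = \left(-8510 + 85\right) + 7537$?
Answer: $- \frac{31545400}{4825403} \approx -6.5374$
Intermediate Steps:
$T = -888$ ($T = -8425 + 7537 = -888$)
$F{\left(y,n \right)} = -5 + n + 2 y$ ($F{\left(y,n \right)} = \left(y + \left(n + y\right)\right) - 5 = \left(n + 2 y\right) - 5 = -5 + n + 2 y$)
$E{\left(Z \right)} = - 14 Z$
$\frac{T}{42988} + \frac{E{\left(-209 \right)}}{F{\left(-146,-152 \right)}} = - \frac{888}{42988} + \frac{\left(-14\right) \left(-209\right)}{-5 - 152 + 2 \left(-146\right)} = \left(-888\right) \frac{1}{42988} + \frac{2926}{-5 - 152 - 292} = - \frac{222}{10747} + \frac{2926}{-449} = - \frac{222}{10747} + 2926 \left(- \frac{1}{449}\right) = - \frac{222}{10747} - \frac{2926}{449} = - \frac{31545400}{4825403}$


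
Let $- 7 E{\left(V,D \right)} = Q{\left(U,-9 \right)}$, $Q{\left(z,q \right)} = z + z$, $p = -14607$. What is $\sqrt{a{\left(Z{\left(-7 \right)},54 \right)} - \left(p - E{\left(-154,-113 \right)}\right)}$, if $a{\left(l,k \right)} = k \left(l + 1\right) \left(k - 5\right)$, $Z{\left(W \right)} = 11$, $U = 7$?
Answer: $\sqrt{46357} \approx 215.31$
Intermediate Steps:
$Q{\left(z,q \right)} = 2 z$
$E{\left(V,D \right)} = -2$ ($E{\left(V,D \right)} = - \frac{2 \cdot 7}{7} = \left(- \frac{1}{7}\right) 14 = -2$)
$a{\left(l,k \right)} = k \left(1 + l\right) \left(-5 + k\right)$
$\sqrt{a{\left(Z{\left(-7 \right)},54 \right)} - \left(p - E{\left(-154,-113 \right)}\right)} = \sqrt{54 \left(-5 + 54 - 55 + 54 \cdot 11\right) - -14605} = \sqrt{54 \left(-5 + 54 - 55 + 594\right) + \left(-2 + 14607\right)} = \sqrt{54 \cdot 588 + 14605} = \sqrt{31752 + 14605} = \sqrt{46357}$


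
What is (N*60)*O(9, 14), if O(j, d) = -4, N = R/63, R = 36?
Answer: -960/7 ≈ -137.14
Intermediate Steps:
N = 4/7 (N = 36/63 = 36*(1/63) = 4/7 ≈ 0.57143)
(N*60)*O(9, 14) = ((4/7)*60)*(-4) = (240/7)*(-4) = -960/7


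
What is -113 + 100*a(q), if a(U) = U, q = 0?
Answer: -113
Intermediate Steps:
-113 + 100*a(q) = -113 + 100*0 = -113 + 0 = -113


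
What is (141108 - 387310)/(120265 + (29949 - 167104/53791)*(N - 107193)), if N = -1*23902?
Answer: 6621725891/105581960194055 ≈ 6.2716e-5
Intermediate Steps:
N = -23902
(141108 - 387310)/(120265 + (29949 - 167104/53791)*(N - 107193)) = (141108 - 387310)/(120265 + (29949 - 167104/53791)*(-23902 - 107193)) = -246202/(120265 + (29949 - 167104*1/53791)*(-131095)) = -246202/(120265 + (29949 - 167104/53791)*(-131095)) = -246202/(120265 + (1610819555/53791)*(-131095)) = -246202/(120265 - 211170389562725/53791) = -246202/(-211163920388110/53791) = -246202*(-53791/211163920388110) = 6621725891/105581960194055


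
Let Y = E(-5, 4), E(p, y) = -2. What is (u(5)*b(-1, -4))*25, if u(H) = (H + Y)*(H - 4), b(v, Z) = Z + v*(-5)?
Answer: 75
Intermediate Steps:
Y = -2
b(v, Z) = Z - 5*v
u(H) = (-4 + H)*(-2 + H) (u(H) = (H - 2)*(H - 4) = (-2 + H)*(-4 + H) = (-4 + H)*(-2 + H))
(u(5)*b(-1, -4))*25 = ((8 + 5² - 6*5)*(-4 - 5*(-1)))*25 = ((8 + 25 - 30)*(-4 + 5))*25 = (3*1)*25 = 3*25 = 75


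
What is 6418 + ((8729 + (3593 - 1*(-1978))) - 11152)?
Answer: 9566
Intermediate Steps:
6418 + ((8729 + (3593 - 1*(-1978))) - 11152) = 6418 + ((8729 + (3593 + 1978)) - 11152) = 6418 + ((8729 + 5571) - 11152) = 6418 + (14300 - 11152) = 6418 + 3148 = 9566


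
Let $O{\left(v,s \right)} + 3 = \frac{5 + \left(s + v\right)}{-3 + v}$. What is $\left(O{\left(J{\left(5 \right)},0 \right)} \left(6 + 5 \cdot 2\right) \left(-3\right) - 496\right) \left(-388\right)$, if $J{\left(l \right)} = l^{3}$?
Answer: $\frac{9541696}{61} \approx 1.5642 \cdot 10^{5}$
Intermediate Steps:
$O{\left(v,s \right)} = -3 + \frac{5 + s + v}{-3 + v}$ ($O{\left(v,s \right)} = -3 + \frac{5 + \left(s + v\right)}{-3 + v} = -3 + \frac{5 + s + v}{-3 + v}$)
$\left(O{\left(J{\left(5 \right)},0 \right)} \left(6 + 5 \cdot 2\right) \left(-3\right) - 496\right) \left(-388\right) = \left(\frac{14 + 0 - 2 \cdot 5^{3}}{-3 + 5^{3}} \left(6 + 5 \cdot 2\right) \left(-3\right) - 496\right) \left(-388\right) = \left(\frac{14 + 0 - 250}{-3 + 125} \left(6 + 10\right) \left(-3\right) - 496\right) \left(-388\right) = \left(\frac{14 + 0 - 250}{122} \cdot 16 \left(-3\right) - 496\right) \left(-388\right) = \left(\frac{1}{122} \left(-236\right) 16 \left(-3\right) - 496\right) \left(-388\right) = \left(\left(- \frac{118}{61}\right) 16 \left(-3\right) - 496\right) \left(-388\right) = \left(\left(- \frac{1888}{61}\right) \left(-3\right) - 496\right) \left(-388\right) = \left(\frac{5664}{61} - 496\right) \left(-388\right) = \left(- \frac{24592}{61}\right) \left(-388\right) = \frac{9541696}{61}$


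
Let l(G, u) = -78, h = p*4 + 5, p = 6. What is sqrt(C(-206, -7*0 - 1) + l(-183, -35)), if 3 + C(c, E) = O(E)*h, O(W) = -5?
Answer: I*sqrt(226) ≈ 15.033*I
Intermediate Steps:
h = 29 (h = 6*4 + 5 = 24 + 5 = 29)
C(c, E) = -148 (C(c, E) = -3 - 5*29 = -3 - 145 = -148)
sqrt(C(-206, -7*0 - 1) + l(-183, -35)) = sqrt(-148 - 78) = sqrt(-226) = I*sqrt(226)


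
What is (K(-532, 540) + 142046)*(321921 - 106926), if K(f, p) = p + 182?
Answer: 30694406160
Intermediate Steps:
K(f, p) = 182 + p
(K(-532, 540) + 142046)*(321921 - 106926) = ((182 + 540) + 142046)*(321921 - 106926) = (722 + 142046)*214995 = 142768*214995 = 30694406160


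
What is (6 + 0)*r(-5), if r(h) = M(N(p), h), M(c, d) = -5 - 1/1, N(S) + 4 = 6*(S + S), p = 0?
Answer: -36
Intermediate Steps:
N(S) = -4 + 12*S (N(S) = -4 + 6*(S + S) = -4 + 6*(2*S) = -4 + 12*S)
M(c, d) = -6 (M(c, d) = -5 - 1*1 = -5 - 1 = -6)
r(h) = -6
(6 + 0)*r(-5) = (6 + 0)*(-6) = 6*(-6) = -36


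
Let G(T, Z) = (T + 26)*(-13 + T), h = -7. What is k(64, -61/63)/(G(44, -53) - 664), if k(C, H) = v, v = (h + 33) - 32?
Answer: -1/251 ≈ -0.0039841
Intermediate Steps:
G(T, Z) = (-13 + T)*(26 + T) (G(T, Z) = (26 + T)*(-13 + T) = (-13 + T)*(26 + T))
v = -6 (v = (-7 + 33) - 32 = 26 - 32 = -6)
k(C, H) = -6
k(64, -61/63)/(G(44, -53) - 664) = -6/((-338 + 44² + 13*44) - 664) = -6/((-338 + 1936 + 572) - 664) = -6/(2170 - 664) = -6/1506 = -6*1/1506 = -1/251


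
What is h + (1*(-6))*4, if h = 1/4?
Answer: -95/4 ≈ -23.750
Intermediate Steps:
h = ¼ ≈ 0.25000
h + (1*(-6))*4 = ¼ + (1*(-6))*4 = ¼ - 6*4 = ¼ - 24 = -95/4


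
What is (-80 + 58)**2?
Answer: 484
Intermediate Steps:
(-80 + 58)**2 = (-22)**2 = 484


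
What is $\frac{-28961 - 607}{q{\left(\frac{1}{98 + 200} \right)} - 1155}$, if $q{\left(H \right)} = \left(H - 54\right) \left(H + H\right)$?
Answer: $\frac{1312878336}{51300401} \approx 25.592$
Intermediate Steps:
$q{\left(H \right)} = 2 H \left(-54 + H\right)$ ($q{\left(H \right)} = \left(-54 + H\right) 2 H = 2 H \left(-54 + H\right)$)
$\frac{-28961 - 607}{q{\left(\frac{1}{98 + 200} \right)} - 1155} = \frac{-28961 - 607}{\frac{2 \left(-54 + \frac{1}{98 + 200}\right)}{98 + 200} - 1155} = - \frac{29568}{\frac{2 \left(-54 + \frac{1}{298}\right)}{298} - 1155} = - \frac{29568}{2 \cdot \frac{1}{298} \left(-54 + \frac{1}{298}\right) - 1155} = - \frac{29568}{2 \cdot \frac{1}{298} \left(- \frac{16091}{298}\right) - 1155} = - \frac{29568}{- \frac{16091}{44402} - 1155} = - \frac{29568}{- \frac{51300401}{44402}} = \left(-29568\right) \left(- \frac{44402}{51300401}\right) = \frac{1312878336}{51300401}$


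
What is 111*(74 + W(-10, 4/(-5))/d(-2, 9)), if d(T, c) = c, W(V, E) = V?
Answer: 24272/3 ≈ 8090.7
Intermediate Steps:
111*(74 + W(-10, 4/(-5))/d(-2, 9)) = 111*(74 - 10/9) = 111*(656/9) = 24272/3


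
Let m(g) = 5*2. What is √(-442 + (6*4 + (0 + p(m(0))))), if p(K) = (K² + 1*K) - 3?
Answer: I*√311 ≈ 17.635*I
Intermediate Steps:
m(g) = 10
p(K) = -3 + K + K² (p(K) = (K² + K) - 3 = (K + K²) - 3 = -3 + K + K²)
√(-442 + (6*4 + (0 + p(m(0))))) = √(-442 + (6*4 + (0 + (-3 + 10 + 10²)))) = √(-442 + (24 + (0 + (-3 + 10 + 100)))) = √(-442 + (24 + (0 + 107))) = √(-442 + (24 + 107)) = √(-442 + 131) = √(-311) = I*√311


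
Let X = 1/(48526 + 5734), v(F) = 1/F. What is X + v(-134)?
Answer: -27063/3635420 ≈ -0.0074443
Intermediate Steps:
X = 1/54260 ≈ 1.8430e-5
X + v(-134) = 1/54260 + 1/(-134) = 1/54260 - 1/134 = -27063/3635420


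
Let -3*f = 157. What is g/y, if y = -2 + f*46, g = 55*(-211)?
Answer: 34815/7228 ≈ 4.8167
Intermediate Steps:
f = -157/3 (f = -⅓*157 = -157/3 ≈ -52.333)
g = -11605
y = -7228/3 (y = -2 - 157/3*46 = -2 - 7222/3 = -7228/3 ≈ -2409.3)
g/y = -11605/(-7228/3) = -11605*(-3/7228) = 34815/7228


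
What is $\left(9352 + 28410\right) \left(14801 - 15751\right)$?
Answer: $-35873900$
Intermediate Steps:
$\left(9352 + 28410\right) \left(14801 - 15751\right) = 37762 \left(-950\right) = -35873900$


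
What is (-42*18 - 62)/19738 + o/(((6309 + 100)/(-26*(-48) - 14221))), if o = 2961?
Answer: -379101041338/63250421 ≈ -5993.7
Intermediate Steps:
(-42*18 - 62)/19738 + o/(((6309 + 100)/(-26*(-48) - 14221))) = (-42*18 - 62)/19738 + 2961/(((6309 + 100)/(-26*(-48) - 14221))) = (-756 - 62)*(1/19738) + 2961/((6409/(1248 - 14221))) = -818*1/19738 + 2961/((6409/(-12973))) = -409/9869 + 2961/((6409*(-1/12973))) = -409/9869 + 2961/(-6409/12973) = -409/9869 + 2961*(-12973/6409) = -409/9869 - 38413053/6409 = -379101041338/63250421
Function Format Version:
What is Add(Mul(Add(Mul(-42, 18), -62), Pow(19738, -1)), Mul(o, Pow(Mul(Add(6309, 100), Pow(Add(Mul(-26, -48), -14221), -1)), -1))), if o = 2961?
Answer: Rational(-379101041338, 63250421) ≈ -5993.7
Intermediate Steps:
Add(Mul(Add(Mul(-42, 18), -62), Pow(19738, -1)), Mul(o, Pow(Mul(Add(6309, 100), Pow(Add(Mul(-26, -48), -14221), -1)), -1))) = Add(Mul(Add(Mul(-42, 18), -62), Pow(19738, -1)), Mul(2961, Pow(Mul(Add(6309, 100), Pow(Add(Mul(-26, -48), -14221), -1)), -1))) = Add(Mul(Add(-756, -62), Rational(1, 19738)), Mul(2961, Pow(Mul(6409, Pow(Add(1248, -14221), -1)), -1))) = Add(Mul(-818, Rational(1, 19738)), Mul(2961, Pow(Mul(6409, Pow(-12973, -1)), -1))) = Add(Rational(-409, 9869), Mul(2961, Pow(Mul(6409, Rational(-1, 12973)), -1))) = Add(Rational(-409, 9869), Mul(2961, Pow(Rational(-6409, 12973), -1))) = Add(Rational(-409, 9869), Mul(2961, Rational(-12973, 6409))) = Add(Rational(-409, 9869), Rational(-38413053, 6409)) = Rational(-379101041338, 63250421)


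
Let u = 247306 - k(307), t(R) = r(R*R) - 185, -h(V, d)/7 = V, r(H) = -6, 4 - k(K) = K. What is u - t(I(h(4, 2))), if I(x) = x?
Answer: 247800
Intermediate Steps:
k(K) = 4 - K
h(V, d) = -7*V
t(R) = -191 (t(R) = -6 - 185 = -191)
u = 247609 (u = 247306 - (4 - 1*307) = 247306 - (4 - 307) = 247306 - 1*(-303) = 247306 + 303 = 247609)
u - t(I(h(4, 2))) = 247609 - 1*(-191) = 247609 + 191 = 247800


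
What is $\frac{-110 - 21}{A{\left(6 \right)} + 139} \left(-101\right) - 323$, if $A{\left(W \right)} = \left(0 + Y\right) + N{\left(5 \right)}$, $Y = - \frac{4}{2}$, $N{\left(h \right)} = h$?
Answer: $- \frac{32635}{142} \approx -229.82$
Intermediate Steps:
$Y = -2$ ($Y = \left(-4\right) \frac{1}{2} = -2$)
$A{\left(W \right)} = 3$ ($A{\left(W \right)} = \left(0 - 2\right) + 5 = -2 + 5 = 3$)
$\frac{-110 - 21}{A{\left(6 \right)} + 139} \left(-101\right) - 323 = \frac{-110 - 21}{3 + 139} \left(-101\right) - 323 = - \frac{131}{142} \left(-101\right) - 323 = \left(-131\right) \frac{1}{142} \left(-101\right) - 323 = \left(- \frac{131}{142}\right) \left(-101\right) - 323 = \frac{13231}{142} - 323 = - \frac{32635}{142}$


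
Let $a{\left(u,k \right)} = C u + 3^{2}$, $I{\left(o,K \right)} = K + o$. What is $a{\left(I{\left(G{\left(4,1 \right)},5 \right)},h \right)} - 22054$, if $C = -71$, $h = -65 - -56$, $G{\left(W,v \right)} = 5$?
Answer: $-22755$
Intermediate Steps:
$h = -9$ ($h = -65 + 56 = -9$)
$a{\left(u,k \right)} = 9 - 71 u$ ($a{\left(u,k \right)} = - 71 u + 3^{2} = - 71 u + 9 = 9 - 71 u$)
$a{\left(I{\left(G{\left(4,1 \right)},5 \right)},h \right)} - 22054 = \left(9 - 71 \left(5 + 5\right)\right) - 22054 = \left(9 - 710\right) - 22054 = -701 - 22054 = -22755$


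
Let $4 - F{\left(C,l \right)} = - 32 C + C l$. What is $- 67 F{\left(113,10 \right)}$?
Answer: $-166830$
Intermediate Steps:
$F{\left(C,l \right)} = 4 + 32 C - C l$ ($F{\left(C,l \right)} = 4 - \left(- 32 C + C l\right) = 4 + 32 C - C l$)
$- 67 F{\left(113,10 \right)} = - 67 \left(4 + 32 \cdot 113 - 113 \cdot 10\right) = - 67 \left(4 + 3616 - 1130\right) = \left(-67\right) 2490 = -166830$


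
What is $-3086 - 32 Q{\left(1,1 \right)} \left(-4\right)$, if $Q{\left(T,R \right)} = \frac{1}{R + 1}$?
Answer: $-3022$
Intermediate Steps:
$Q{\left(T,R \right)} = \frac{1}{1 + R}$
$-3086 - 32 Q{\left(1,1 \right)} \left(-4\right) = -3086 - \frac{32}{1 + 1} \left(-4\right) = -3086 - \frac{32}{2} \left(-4\right) = -3086 - 32 \cdot \frac{1}{2} \left(-4\right) = -3086 - 16 \left(-4\right) = -3086 - -64 = -3086 + 64 = -3022$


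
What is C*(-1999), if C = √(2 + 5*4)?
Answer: -1999*√22 ≈ -9376.1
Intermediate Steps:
C = √22 (C = √(2 + 20) = √22 ≈ 4.6904)
C*(-1999) = √22*(-1999) = -1999*√22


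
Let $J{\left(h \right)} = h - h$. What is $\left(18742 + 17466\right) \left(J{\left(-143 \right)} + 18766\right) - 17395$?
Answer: $679461933$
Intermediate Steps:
$J{\left(h \right)} = 0$
$\left(18742 + 17466\right) \left(J{\left(-143 \right)} + 18766\right) - 17395 = \left(18742 + 17466\right) \left(0 + 18766\right) - 17395 = 36208 \cdot 18766 - 17395 = 679479328 - 17395 = 679461933$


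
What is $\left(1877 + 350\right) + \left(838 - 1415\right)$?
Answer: $1650$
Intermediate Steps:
$\left(1877 + 350\right) + \left(838 - 1415\right) = 2227 - 577 = 1650$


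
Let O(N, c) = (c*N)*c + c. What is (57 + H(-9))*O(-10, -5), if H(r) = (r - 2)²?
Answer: -45390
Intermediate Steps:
H(r) = (-2 + r)²
O(N, c) = c + N*c² (O(N, c) = (N*c)*c + c = N*c² + c = c + N*c²)
(57 + H(-9))*O(-10, -5) = (57 + (-2 - 9)²)*(-5*(1 - 10*(-5))) = (57 + (-11)²)*(-5*(1 + 50)) = (57 + 121)*(-5*51) = 178*(-255) = -45390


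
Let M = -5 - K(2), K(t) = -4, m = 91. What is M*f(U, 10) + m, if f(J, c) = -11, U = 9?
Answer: 102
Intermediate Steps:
M = -1 (M = -5 - 1*(-4) = -5 + 4 = -1)
M*f(U, 10) + m = -1*(-11) + 91 = 11 + 91 = 102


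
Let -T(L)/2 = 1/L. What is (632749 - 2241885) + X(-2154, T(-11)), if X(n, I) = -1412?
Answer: -1610548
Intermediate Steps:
T(L) = -2/L
(632749 - 2241885) + X(-2154, T(-11)) = (632749 - 2241885) - 1412 = -1609136 - 1412 = -1610548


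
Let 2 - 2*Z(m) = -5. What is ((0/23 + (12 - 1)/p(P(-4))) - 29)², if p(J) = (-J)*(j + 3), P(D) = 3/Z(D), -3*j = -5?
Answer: 16129/16 ≈ 1008.1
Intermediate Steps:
j = 5/3 (j = -⅓*(-5) = 5/3 ≈ 1.6667)
Z(m) = 7/2 (Z(m) = 1 - ½*(-5) = 1 + 5/2 = 7/2)
P(D) = 6/7 (P(D) = 3/(7/2) = 3*(2/7) = 6/7)
p(J) = -14*J/3 (p(J) = (-J)*(5/3 + 3) = -J*(14/3) = -14*J/3)
((0/23 + (12 - 1)/p(P(-4))) - 29)² = ((0/23 + (12 - 1)/((-14/3*6/7))) - 29)² = ((0*(1/23) + 11/(-4)) - 29)² = ((0 + 11*(-¼)) - 29)² = ((0 - 11/4) - 29)² = (-11/4 - 29)² = (-127/4)² = 16129/16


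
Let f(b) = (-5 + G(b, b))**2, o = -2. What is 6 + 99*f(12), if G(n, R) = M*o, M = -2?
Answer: 105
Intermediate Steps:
G(n, R) = 4 (G(n, R) = -2*(-2) = 4)
f(b) = 1 (f(b) = (-5 + 4)**2 = (-1)**2 = 1)
6 + 99*f(12) = 6 + 99*1 = 6 + 99 = 105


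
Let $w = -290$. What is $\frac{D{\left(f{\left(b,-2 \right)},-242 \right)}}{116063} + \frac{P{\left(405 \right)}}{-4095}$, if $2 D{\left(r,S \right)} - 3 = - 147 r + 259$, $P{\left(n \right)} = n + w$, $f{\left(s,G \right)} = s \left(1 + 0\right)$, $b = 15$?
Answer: $- \frac{6930215}{190111194} \approx -0.036453$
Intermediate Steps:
$f{\left(s,G \right)} = s$ ($f{\left(s,G \right)} = s 1 = s$)
$P{\left(n \right)} = -290 + n$ ($P{\left(n \right)} = n - 290 = -290 + n$)
$D{\left(r,S \right)} = 131 - \frac{147 r}{2}$ ($D{\left(r,S \right)} = \frac{3}{2} + \frac{- 147 r + 259}{2} = \frac{3}{2} + \frac{259 - 147 r}{2} = \frac{3}{2} - \left(- \frac{259}{2} + \frac{147 r}{2}\right) = 131 - \frac{147 r}{2}$)
$\frac{D{\left(f{\left(b,-2 \right)},-242 \right)}}{116063} + \frac{P{\left(405 \right)}}{-4095} = \frac{131 - \frac{2205}{2}}{116063} + \frac{-290 + 405}{-4095} = \left(131 - \frac{2205}{2}\right) \frac{1}{116063} + 115 \left(- \frac{1}{4095}\right) = \left(- \frac{1943}{2}\right) \frac{1}{116063} - \frac{23}{819} = - \frac{1943}{232126} - \frac{23}{819} = - \frac{6930215}{190111194}$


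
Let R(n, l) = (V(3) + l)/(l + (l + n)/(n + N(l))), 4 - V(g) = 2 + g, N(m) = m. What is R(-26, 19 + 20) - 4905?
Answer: -98081/20 ≈ -4904.0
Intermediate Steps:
V(g) = 2 - g (V(g) = 4 - (2 + g) = 4 + (-2 - g) = 2 - g)
R(n, l) = (-1 + l)/(1 + l) (R(n, l) = ((2 - 1*3) + l)/(l + (l + n)/(n + l)) = ((2 - 3) + l)/(l + (l + n)/(l + n)) = (-1 + l)/(l + 1) = (-1 + l)/(1 + l))
R(-26, 19 + 20) - 4905 = (-1 + (19 + 20))/(1 + (19 + 20)) - 4905 = (-1 + 39)/(1 + 39) - 4905 = 38/40 - 4905 = (1/40)*38 - 4905 = 19/20 - 4905 = -98081/20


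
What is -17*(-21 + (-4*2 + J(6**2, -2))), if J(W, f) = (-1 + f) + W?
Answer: -68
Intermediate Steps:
J(W, f) = -1 + W + f
-17*(-21 + (-4*2 + J(6**2, -2))) = -17*(-21 + (-4*2 + (-1 + 6**2 - 2))) = -17*(-21 + (-8 + (-1 + 36 - 2))) = -17*(-21 + (-8 + 33)) = -17*(-21 + 25) = -17*4 = -68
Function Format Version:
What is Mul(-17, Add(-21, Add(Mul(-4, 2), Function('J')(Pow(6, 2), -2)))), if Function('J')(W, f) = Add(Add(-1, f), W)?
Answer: -68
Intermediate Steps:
Function('J')(W, f) = Add(-1, W, f)
Mul(-17, Add(-21, Add(Mul(-4, 2), Function('J')(Pow(6, 2), -2)))) = Mul(-17, Add(-21, Add(Mul(-4, 2), Add(-1, Pow(6, 2), -2)))) = Mul(-17, Add(-21, Add(-8, Add(-1, 36, -2)))) = Mul(-17, Add(-21, Add(-8, 33))) = Mul(-17, Add(-21, 25)) = Mul(-17, 4) = -68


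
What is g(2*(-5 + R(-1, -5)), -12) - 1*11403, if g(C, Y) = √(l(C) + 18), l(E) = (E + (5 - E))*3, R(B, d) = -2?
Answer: -11403 + √33 ≈ -11397.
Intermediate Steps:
l(E) = 15 (l(E) = 5*3 = 15)
g(C, Y) = √33 (g(C, Y) = √(15 + 18) = √33)
g(2*(-5 + R(-1, -5)), -12) - 1*11403 = √33 - 1*11403 = √33 - 11403 = -11403 + √33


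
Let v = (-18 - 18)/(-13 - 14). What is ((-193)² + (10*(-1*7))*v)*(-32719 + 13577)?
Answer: -2133701314/3 ≈ -7.1123e+8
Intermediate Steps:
v = 4/3 (v = -36/(-27) = -36*(-1/27) = 4/3 ≈ 1.3333)
((-193)² + (10*(-1*7))*v)*(-32719 + 13577) = ((-193)² + (10*(-1*7))*(4/3))*(-32719 + 13577) = (37249 + (10*(-7))*(4/3))*(-19142) = (37249 - 70*4/3)*(-19142) = (37249 - 280/3)*(-19142) = (111467/3)*(-19142) = -2133701314/3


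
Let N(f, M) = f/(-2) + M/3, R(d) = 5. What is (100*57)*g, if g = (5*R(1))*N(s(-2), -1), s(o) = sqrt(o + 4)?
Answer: -47500 - 71250*sqrt(2) ≈ -1.4826e+5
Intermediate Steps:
s(o) = sqrt(4 + o)
N(f, M) = -f/2 + M/3 (N(f, M) = f*(-1/2) + M*(1/3) = -f/2 + M/3)
g = -25/3 - 25*sqrt(2)/2 (g = (5*5)*(-sqrt(4 - 2)/2 + (1/3)*(-1)) = 25*(-sqrt(2)/2 - 1/3) = 25*(-1/3 - sqrt(2)/2) = -25/3 - 25*sqrt(2)/2 ≈ -26.011)
(100*57)*g = (100*57)*(-25/3 - 25*sqrt(2)/2) = 5700*(-25/3 - 25*sqrt(2)/2) = -47500 - 71250*sqrt(2)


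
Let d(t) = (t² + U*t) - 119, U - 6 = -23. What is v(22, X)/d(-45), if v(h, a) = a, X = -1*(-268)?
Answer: 268/2671 ≈ 0.10034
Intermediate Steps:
U = -17 (U = 6 - 23 = -17)
X = 268
d(t) = -119 + t² - 17*t (d(t) = (t² - 17*t) - 119 = -119 + t² - 17*t)
v(22, X)/d(-45) = 268/(-119 + (-45)² - 17*(-45)) = 268/(-119 + 2025 + 765) = 268/2671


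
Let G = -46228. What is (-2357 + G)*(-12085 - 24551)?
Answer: 1779960060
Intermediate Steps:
(-2357 + G)*(-12085 - 24551) = (-2357 - 46228)*(-12085 - 24551) = -48585*(-36636) = 1779960060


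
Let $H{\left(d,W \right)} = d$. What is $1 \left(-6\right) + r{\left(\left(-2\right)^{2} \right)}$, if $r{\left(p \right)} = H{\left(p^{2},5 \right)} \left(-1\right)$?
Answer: $-22$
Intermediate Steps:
$r{\left(p \right)} = - p^{2}$ ($r{\left(p \right)} = p^{2} \left(-1\right) = - p^{2}$)
$1 \left(-6\right) + r{\left(\left(-2\right)^{2} \right)} = 1 \left(-6\right) - \left(\left(-2\right)^{2}\right)^{2} = -6 - 4^{2} = -6 - 16 = -22$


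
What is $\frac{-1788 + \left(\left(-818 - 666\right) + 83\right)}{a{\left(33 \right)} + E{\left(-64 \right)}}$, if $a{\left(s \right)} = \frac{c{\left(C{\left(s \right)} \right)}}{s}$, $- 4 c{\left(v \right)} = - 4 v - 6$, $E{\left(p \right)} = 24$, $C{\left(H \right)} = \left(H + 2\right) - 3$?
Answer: $- \frac{210474}{1651} \approx -127.48$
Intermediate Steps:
$C{\left(H \right)} = -1 + H$ ($C{\left(H \right)} = \left(2 + H\right) - 3 = -1 + H$)
$c{\left(v \right)} = \frac{3}{2} + v$ ($c{\left(v \right)} = - \frac{- 4 v - 6}{4} = - \frac{-6 - 4 v}{4} = \frac{3}{2} + v$)
$a{\left(s \right)} = \frac{\frac{1}{2} + s}{s}$ ($a{\left(s \right)} = \frac{\frac{3}{2} + \left(-1 + s\right)}{s} = \frac{\frac{1}{2} + s}{s}$)
$\frac{-1788 + \left(\left(-818 - 666\right) + 83\right)}{a{\left(33 \right)} + E{\left(-64 \right)}} = \frac{-1788 + \left(\left(-818 - 666\right) + 83\right)}{\frac{\frac{1}{2} + 33}{33} + 24} = \frac{-1788 + \left(-1484 + 83\right)}{\frac{1}{33} \cdot \frac{67}{2} + 24} = \frac{-1788 - 1401}{\frac{67}{66} + 24} = - \frac{3189}{\frac{1651}{66}} = \left(-3189\right) \frac{66}{1651} = - \frac{210474}{1651}$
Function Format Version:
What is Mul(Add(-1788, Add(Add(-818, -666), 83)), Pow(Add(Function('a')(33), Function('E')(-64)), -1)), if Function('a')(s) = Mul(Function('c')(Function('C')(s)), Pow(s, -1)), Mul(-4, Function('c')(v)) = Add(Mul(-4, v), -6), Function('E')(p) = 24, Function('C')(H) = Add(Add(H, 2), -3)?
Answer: Rational(-210474, 1651) ≈ -127.48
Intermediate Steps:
Function('C')(H) = Add(-1, H) (Function('C')(H) = Add(Add(2, H), -3) = Add(-1, H))
Function('c')(v) = Add(Rational(3, 2), v) (Function('c')(v) = Mul(Rational(-1, 4), Add(Mul(-4, v), -6)) = Mul(Rational(-1, 4), Add(-6, Mul(-4, v))) = Add(Rational(3, 2), v))
Function('a')(s) = Mul(Pow(s, -1), Add(Rational(1, 2), s)) (Function('a')(s) = Mul(Add(Rational(3, 2), Add(-1, s)), Pow(s, -1)) = Mul(Add(Rational(1, 2), s), Pow(s, -1)) = Mul(Pow(s, -1), Add(Rational(1, 2), s)))
Mul(Add(-1788, Add(Add(-818, -666), 83)), Pow(Add(Function('a')(33), Function('E')(-64)), -1)) = Mul(Add(-1788, Add(Add(-818, -666), 83)), Pow(Add(Mul(Pow(33, -1), Add(Rational(1, 2), 33)), 24), -1)) = Mul(Add(-1788, Add(-1484, 83)), Pow(Add(Mul(Rational(1, 33), Rational(67, 2)), 24), -1)) = Mul(Add(-1788, -1401), Pow(Add(Rational(67, 66), 24), -1)) = Mul(-3189, Pow(Rational(1651, 66), -1)) = Mul(-3189, Rational(66, 1651)) = Rational(-210474, 1651)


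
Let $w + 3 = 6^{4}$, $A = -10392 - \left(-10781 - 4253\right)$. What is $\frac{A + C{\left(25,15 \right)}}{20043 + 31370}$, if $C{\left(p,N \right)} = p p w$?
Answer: $\frac{812767}{51413} \approx 15.809$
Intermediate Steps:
$A = 4642$ ($A = -10392 - \left(-10781 - 4253\right) = -10392 - -15034 = -10392 + 15034 = 4642$)
$w = 1293$ ($w = -3 + 6^{4} = -3 + 1296 = 1293$)
$C{\left(p,N \right)} = 1293 p^{2}$ ($C{\left(p,N \right)} = p p 1293 = p^{2} \cdot 1293 = 1293 p^{2}$)
$\frac{A + C{\left(25,15 \right)}}{20043 + 31370} = \frac{4642 + 1293 \cdot 25^{2}}{20043 + 31370} = \frac{4642 + 1293 \cdot 625}{51413} = \left(4642 + 808125\right) \frac{1}{51413} = 812767 \cdot \frac{1}{51413} = \frac{812767}{51413}$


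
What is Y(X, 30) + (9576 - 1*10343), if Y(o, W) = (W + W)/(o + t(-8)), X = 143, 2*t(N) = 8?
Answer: -37563/49 ≈ -766.59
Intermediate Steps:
t(N) = 4 (t(N) = (1/2)*8 = 4)
Y(o, W) = 2*W/(4 + o) (Y(o, W) = (W + W)/(o + 4) = (2*W)/(4 + o) = 2*W/(4 + o))
Y(X, 30) + (9576 - 1*10343) = 2*30/(4 + 143) + (9576 - 1*10343) = 2*30/147 + (9576 - 10343) = 2*30*(1/147) - 767 = 20/49 - 767 = -37563/49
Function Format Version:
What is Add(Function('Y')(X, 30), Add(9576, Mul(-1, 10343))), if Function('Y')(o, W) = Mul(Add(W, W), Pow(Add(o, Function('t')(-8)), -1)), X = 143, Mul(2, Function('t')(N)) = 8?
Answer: Rational(-37563, 49) ≈ -766.59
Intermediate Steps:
Function('t')(N) = 4 (Function('t')(N) = Mul(Rational(1, 2), 8) = 4)
Function('Y')(o, W) = Mul(2, W, Pow(Add(4, o), -1)) (Function('Y')(o, W) = Mul(Add(W, W), Pow(Add(o, 4), -1)) = Mul(Mul(2, W), Pow(Add(4, o), -1)) = Mul(2, W, Pow(Add(4, o), -1)))
Add(Function('Y')(X, 30), Add(9576, Mul(-1, 10343))) = Add(Mul(2, 30, Pow(Add(4, 143), -1)), Add(9576, Mul(-1, 10343))) = Add(Mul(2, 30, Pow(147, -1)), Add(9576, -10343)) = Add(Mul(2, 30, Rational(1, 147)), -767) = Add(Rational(20, 49), -767) = Rational(-37563, 49)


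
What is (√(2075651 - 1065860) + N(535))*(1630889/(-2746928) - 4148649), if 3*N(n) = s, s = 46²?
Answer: -6028506075784169/2060196 - 34188125193483*√112199/2746928 ≈ -7.0951e+9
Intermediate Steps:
s = 2116
N(n) = 2116/3 (N(n) = (⅓)*2116 = 2116/3)
(√(2075651 - 1065860) + N(535))*(1630889/(-2746928) - 4148649) = (√(2075651 - 1065860) + 2116/3)*(1630889/(-2746928) - 4148649) = (√1009791 + 2116/3)*(1630889*(-1/2746928) - 4148649) = (3*√112199 + 2116/3)*(-1630889/2746928 - 4148649) = (2116/3 + 3*√112199)*(-11396041731161/2746928) = -6028506075784169/2060196 - 34188125193483*√112199/2746928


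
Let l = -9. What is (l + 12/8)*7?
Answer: -105/2 ≈ -52.500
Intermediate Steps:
(l + 12/8)*7 = (-9 + 12/8)*7 = (-9 + 12*(⅛))*7 = (-9 + 3/2)*7 = -15/2*7 = -105/2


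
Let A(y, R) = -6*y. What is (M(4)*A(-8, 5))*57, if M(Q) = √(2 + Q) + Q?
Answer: 10944 + 2736*√6 ≈ 17646.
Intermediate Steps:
M(Q) = Q + √(2 + Q)
(M(4)*A(-8, 5))*57 = ((4 + √(2 + 4))*(-6*(-8)))*57 = ((4 + √6)*48)*57 = (192 + 48*√6)*57 = 10944 + 2736*√6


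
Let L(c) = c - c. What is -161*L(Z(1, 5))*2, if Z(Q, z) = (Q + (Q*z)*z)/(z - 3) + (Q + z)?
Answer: 0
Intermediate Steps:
Z(Q, z) = Q + z + (Q + Q*z²)/(-3 + z) (Z(Q, z) = (Q + Q*z²)/(-3 + z) + (Q + z) = Q + z + (Q + Q*z²)/(-3 + z))
L(c) = 0
-161*L(Z(1, 5))*2 = -0*2 = -161*0 = 0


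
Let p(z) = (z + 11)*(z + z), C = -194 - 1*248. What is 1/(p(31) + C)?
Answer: 1/2162 ≈ 0.00046253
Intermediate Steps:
C = -442 (C = -194 - 248 = -442)
p(z) = 2*z*(11 + z) (p(z) = (11 + z)*(2*z) = 2*z*(11 + z))
1/(p(31) + C) = 1/(2*31*(11 + 31) - 442) = 1/(2*31*42 - 442) = 1/(2604 - 442) = 1/2162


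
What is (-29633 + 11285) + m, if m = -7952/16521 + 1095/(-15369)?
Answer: -1552967967145/84637083 ≈ -18349.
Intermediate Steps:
m = -46768261/84637083 (m = -7952*1/16521 + 1095*(-1/15369) = -7952/16521 - 365/5123 = -46768261/84637083 ≈ -0.55257)
(-29633 + 11285) + m = (-29633 + 11285) - 46768261/84637083 = -18348 - 46768261/84637083 = -1552967967145/84637083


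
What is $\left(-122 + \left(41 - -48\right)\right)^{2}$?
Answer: $1089$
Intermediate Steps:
$\left(-122 + \left(41 - -48\right)\right)^{2} = \left(-122 + \left(41 + 48\right)\right)^{2} = \left(-122 + 89\right)^{2} = \left(-33\right)^{2} = 1089$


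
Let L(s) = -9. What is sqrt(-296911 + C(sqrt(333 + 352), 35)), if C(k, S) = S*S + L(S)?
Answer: 3*I*sqrt(32855) ≈ 543.78*I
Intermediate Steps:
C(k, S) = -9 + S**2 (C(k, S) = S*S - 9 = S**2 - 9 = -9 + S**2)
sqrt(-296911 + C(sqrt(333 + 352), 35)) = sqrt(-296911 + (-9 + 35**2)) = sqrt(-296911 + (-9 + 1225)) = sqrt(-296911 + 1216) = sqrt(-295695) = 3*I*sqrt(32855)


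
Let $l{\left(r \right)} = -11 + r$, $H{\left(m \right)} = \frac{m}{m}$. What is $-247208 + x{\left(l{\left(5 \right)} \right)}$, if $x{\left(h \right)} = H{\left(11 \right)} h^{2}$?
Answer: $-247172$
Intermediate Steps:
$H{\left(m \right)} = 1$
$x{\left(h \right)} = h^{2}$ ($x{\left(h \right)} = 1 h^{2} = h^{2}$)
$-247208 + x{\left(l{\left(5 \right)} \right)} = -247208 + \left(-11 + 5\right)^{2} = -247208 + \left(-6\right)^{2} = -247208 + 36 = -247172$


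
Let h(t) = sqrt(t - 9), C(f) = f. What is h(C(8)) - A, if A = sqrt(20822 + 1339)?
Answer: I - sqrt(22161) ≈ -148.87 + 1.0*I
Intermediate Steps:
h(t) = sqrt(-9 + t)
A = sqrt(22161) ≈ 148.87
h(C(8)) - A = sqrt(-9 + 8) - sqrt(22161) = sqrt(-1) - sqrt(22161) = I - sqrt(22161)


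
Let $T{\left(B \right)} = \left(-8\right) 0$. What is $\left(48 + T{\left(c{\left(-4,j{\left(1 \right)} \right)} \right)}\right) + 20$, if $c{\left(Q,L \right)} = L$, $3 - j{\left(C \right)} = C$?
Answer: $68$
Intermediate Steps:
$j{\left(C \right)} = 3 - C$
$T{\left(B \right)} = 0$
$\left(48 + T{\left(c{\left(-4,j{\left(1 \right)} \right)} \right)}\right) + 20 = \left(48 + 0\right) + 20 = 48 + 20 = 68$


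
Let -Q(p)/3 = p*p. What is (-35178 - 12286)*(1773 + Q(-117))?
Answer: 1865050416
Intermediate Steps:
Q(p) = -3*p**2 (Q(p) = -3*p*p = -3*p**2)
(-35178 - 12286)*(1773 + Q(-117)) = (-35178 - 12286)*(1773 - 3*(-117)**2) = -47464*(1773 - 3*13689) = -47464*(1773 - 41067) = -47464*(-39294) = 1865050416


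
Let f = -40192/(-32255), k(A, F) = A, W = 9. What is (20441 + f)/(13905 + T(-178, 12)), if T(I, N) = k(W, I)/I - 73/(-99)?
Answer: 11619323809434/7903959149315 ≈ 1.4701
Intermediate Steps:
T(I, N) = 73/99 + 9/I (T(I, N) = 9/I - 73/(-99) = 9/I - 73*(-1/99) = 9/I + 73/99 = 73/99 + 9/I)
f = 40192/32255 (f = -40192*(-1/32255) = 40192/32255 ≈ 1.2461)
(20441 + f)/(13905 + T(-178, 12)) = (20441 + 40192/32255)/(13905 + (73/99 + 9/(-178))) = 659364647/(32255*(13905 + (73/99 + 9*(-1/178)))) = 659364647/(32255*(13905 + (73/99 - 9/178))) = 659364647/(32255*(13905 + 12103/17622)) = 659364647/(32255*(245046013/17622)) = (659364647/32255)*(17622/245046013) = 11619323809434/7903959149315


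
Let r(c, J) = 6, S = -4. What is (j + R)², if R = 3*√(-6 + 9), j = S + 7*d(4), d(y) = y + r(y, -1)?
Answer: 4383 + 396*√3 ≈ 5068.9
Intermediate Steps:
d(y) = 6 + y (d(y) = y + 6 = 6 + y)
j = 66 (j = -4 + 7*(6 + 4) = -4 + 7*10 = -4 + 70 = 66)
R = 3*√3 ≈ 5.1962
(j + R)² = (66 + 3*√3)²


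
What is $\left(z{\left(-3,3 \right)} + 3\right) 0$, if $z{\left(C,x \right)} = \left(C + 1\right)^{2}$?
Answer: $0$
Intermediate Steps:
$z{\left(C,x \right)} = \left(1 + C\right)^{2}$
$\left(z{\left(-3,3 \right)} + 3\right) 0 = \left(\left(1 - 3\right)^{2} + 3\right) 0 = \left(\left(-2\right)^{2} + 3\right) 0 = \left(4 + 3\right) 0 = 7 \cdot 0 = 0$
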